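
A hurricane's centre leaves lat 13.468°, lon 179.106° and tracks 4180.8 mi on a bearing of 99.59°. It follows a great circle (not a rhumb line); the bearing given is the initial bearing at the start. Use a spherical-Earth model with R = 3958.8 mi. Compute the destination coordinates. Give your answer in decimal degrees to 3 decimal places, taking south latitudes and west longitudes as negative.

δ = 4180.8/3958.8 = 1.056078 rad (60.5088°).
With φ₁ = 13.468° = 0.235061 rad and θ = 99.59° = 1.738173 rad:
sin φ₂ = sin φ₁ cos δ + cos φ₁ sin δ cos θ = (0.232902)(0.492290) + (0.972500)(0.870431)(-0.166597) = -0.026368
φ₂ = asin(-0.026368) = -0.026371 rad = -1.511°.
For the longitude increment, Δλ = atan2( sin θ sin δ cos φ₁, cos δ − sin φ₁ sin φ₂ ) = atan2(0.834665, 0.498431) = 59.156°.
λ₂ = 179.106° + 59.156° = 238.262°, normalized to (−180°, 180°] → -121.738°.

latitude -1.511°, longitude -121.738°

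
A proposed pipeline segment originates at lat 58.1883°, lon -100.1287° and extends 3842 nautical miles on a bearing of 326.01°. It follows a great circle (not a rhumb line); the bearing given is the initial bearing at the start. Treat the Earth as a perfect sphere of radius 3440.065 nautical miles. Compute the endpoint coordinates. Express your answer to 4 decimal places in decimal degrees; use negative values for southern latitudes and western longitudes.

latitude 49.9468°, longitude 131.2029°

Angular distance δ = d/R = 3842 / 3440.065 = 1.116839 rad.
Converting: φ₁ = 1.015577 rad, θ = 5.689948 rad.
Applying the spherical law of cosines for sides, sin φ₂ = sin φ₁ cos δ + cos φ₁ sin δ cos θ = 0.765448, so φ₂ = 49.9468°.
Then Δλ = atan2(-0.264844, -0.211941) = -2.245688 rad, from sin θ sin δ cos φ₁ over cos δ − sin φ₁ sin φ₂.
λ₂ = -100.1287° + -128.6684° = -228.7971°, normalized to (−180°, 180°] → 131.2029°.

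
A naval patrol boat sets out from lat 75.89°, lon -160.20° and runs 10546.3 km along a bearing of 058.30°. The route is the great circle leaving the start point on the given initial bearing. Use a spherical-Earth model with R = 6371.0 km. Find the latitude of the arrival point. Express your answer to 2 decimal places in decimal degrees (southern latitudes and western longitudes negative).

Angular distance δ = d/R = 10546.3 / 6371 = 1.655360 rad.
Converting: φ₁ = 1.324530 rad, θ = 1.017527 rad.
Destination latitude: φ₂ = arcsin( sin φ₁ cos δ + cos φ₁ sin δ cos θ ) = arcsin(0.045729) = 2.62°.
Δλ = atan2( sin θ sin δ cos φ₁ , cos δ − sin φ₁ sin φ₂ ) = atan2(0.206673, -0.128813) = 2.128149 rad = 121.93°.
Hence λ₂ = -160.20° + 121.93° = -38.27°.

latitude 2.62°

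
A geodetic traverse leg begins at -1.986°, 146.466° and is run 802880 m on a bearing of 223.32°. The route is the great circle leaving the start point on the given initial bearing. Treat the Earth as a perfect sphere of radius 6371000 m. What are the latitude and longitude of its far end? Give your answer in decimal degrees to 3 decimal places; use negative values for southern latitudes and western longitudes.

latitude -7.225°, longitude 141.479°

δ = 802880/6371000 = 0.126021 rad (7.2205°).
Converting: φ₁ = -0.034662 rad, θ = 3.897669 rad.
Applying the spherical law of cosines for sides, sin φ₂ = sin φ₁ cos δ + cos φ₁ sin δ cos θ = -0.125768, so φ₂ = -7.225°.
Δλ = atan2( sin θ sin δ cos φ₁ , cos δ − sin φ₁ sin φ₂ ) = atan2(-0.086179, 0.987711) = -0.087031 rad = -4.987°.
λ₂ = λ₁ + Δλ = 141.479°.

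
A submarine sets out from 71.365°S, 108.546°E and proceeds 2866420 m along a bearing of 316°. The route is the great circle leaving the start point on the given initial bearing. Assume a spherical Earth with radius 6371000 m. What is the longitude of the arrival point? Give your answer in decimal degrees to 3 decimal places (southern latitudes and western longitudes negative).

δ = 2866420/6371000 = 0.449917 rad (25.7783°).
With φ₁ = -71.365° = -1.245554 rad and θ = 316° = 5.515240 rad:
Applying the spherical law of cosines for sides, sin φ₂ = sin φ₁ cos δ + cos φ₁ sin δ cos θ = -0.753312, so φ₂ = -48.878°.
Then Δλ = atan2(-0.096533, 0.186665) = -0.477268 rad, from sin θ sin δ cos φ₁ over cos δ − sin φ₁ sin φ₂.
λ₂ = λ₁ + Δλ = 81.201°.

longitude 81.201°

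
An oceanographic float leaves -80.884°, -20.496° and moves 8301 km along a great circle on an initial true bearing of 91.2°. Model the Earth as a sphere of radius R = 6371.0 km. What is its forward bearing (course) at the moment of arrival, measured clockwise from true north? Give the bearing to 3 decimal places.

δ = 8301/6371 = 1.302935 rad (74.6527°).
Start latitude φ₁ = -1.411692 rad; initial bearing θ = 1.591740 rad.
Destination latitude: φ₂ = arcsin( sin φ₁ cos δ + cos φ₁ sin δ cos θ ) = arcsin(-0.264526) = -15.339°.
Δλ = atan2( sin θ sin δ cos φ₁ , cos δ − sin φ₁ sin φ₂ ) = atan2(0.152750, 0.003484) = 1.547990 rad = 88.693°.
Hence λ₂ = -20.496° + 88.693° = 68.197°.
The forward bearing on arrival equals the back-azimuth from the destination plus 180°.
Back-azimuth from P₂ (-15.339°, 68.197°) to P₁ (-80.884°, -20.496°), with Δλ' = λ₁ − λ₂ = -88.693°: atan2( sin Δλ' cos φ₁ , cos φ₂ sin φ₁ − sin φ₂ cos φ₁ cos Δλ' ) = 189.454°.
Final bearing = (189.454° + 180°) mod 360° = 9.454°.

final bearing 9.454°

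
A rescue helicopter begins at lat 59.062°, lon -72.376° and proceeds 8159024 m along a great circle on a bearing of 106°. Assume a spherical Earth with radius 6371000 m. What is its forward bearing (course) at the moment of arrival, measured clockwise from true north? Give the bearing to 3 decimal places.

final bearing 150.186°

δ = 8159024/6371000 = 1.280650 rad (73.3759°).
With φ₁ = 59.062° = 1.030826 rad and θ = 106° = 1.850049 rad:
Destination latitude: φ₂ = arcsin( sin φ₁ cos δ + cos φ₁ sin δ cos θ ) = arcsin(0.109603) = 6.292°.
For the longitude increment, Δλ = atan2( sin θ sin δ cos φ₁, cos δ − sin φ₁ sin φ₂ ) = atan2(0.473538, 0.192083) = 67.921°.
Hence λ₂ = -72.376° + 67.921° = -4.455°.
The forward bearing on arrival equals the back-azimuth from the destination plus 180°.
Back-azimuth from P₂ (6.292°, -4.455°) to P₁ (59.062°, -72.376°), with Δλ' = λ₁ − λ₂ = -67.921°: atan2( sin Δλ' cos φ₁ , cos φ₂ sin φ₁ − sin φ₂ cos φ₁ cos Δλ' ) = 330.186°.
Final bearing = (330.186° + 180°) mod 360° = 150.186°.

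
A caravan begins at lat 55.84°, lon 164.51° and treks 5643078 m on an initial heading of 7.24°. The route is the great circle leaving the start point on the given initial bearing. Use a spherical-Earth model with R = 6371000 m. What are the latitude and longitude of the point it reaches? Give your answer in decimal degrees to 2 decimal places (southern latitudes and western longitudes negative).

δ = 5643078/6371000 = 0.885744 rad (50.7494°).
Start latitude φ₁ = 0.974592 rad; initial bearing θ = 0.126362 rad.
Destination latitude: φ₂ = arcsin( sin φ₁ cos δ + cos φ₁ sin δ cos θ ) = arcsin(0.954908) = 72.73°.
Then Δλ = atan2(0.054799, -0.157448) = 2.806661 rad, from sin θ sin δ cos φ₁ over cos δ − sin φ₁ sin φ₂.
λ₂ = 164.51° + 160.81° = 325.32°, normalized to (−180°, 180°] → -34.68°.

latitude 72.73°, longitude -34.68°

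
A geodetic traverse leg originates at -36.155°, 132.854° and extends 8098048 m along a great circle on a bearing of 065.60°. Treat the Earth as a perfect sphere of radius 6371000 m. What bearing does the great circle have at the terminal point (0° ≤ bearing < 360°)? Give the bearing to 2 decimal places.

final bearing 48.00°

The arc subtends δ = 8098048/6371000 = 1.271080 rad at the centre.
Start latitude φ₁ = -0.631024 rad; initial bearing θ = 1.144936 rad.
sin φ₂ = sin φ₁ cos δ + cos φ₁ sin δ cos θ = (-0.589972)(0.295250) + (0.807424)(0.955420)(0.413104) = 0.144492
φ₂ = asin(0.144492) = 0.144999 rad = 8.308°.
Then Δλ = atan2(0.702528, 0.380496) = 1.074418 rad, from sin θ sin δ cos φ₁ over cos δ − sin φ₁ sin φ₂.
λ₂ = 132.854° + 61.560° = 194.414°, normalized to (−180°, 180°] → -165.586°.
The forward bearing on arrival equals the back-azimuth from the destination plus 180°.
Back-azimuth from P₂ (8.31°, -165.59°) to P₁ (-36.16°, 132.85°), with Δλ' = λ₁ − λ₂ = 298.44°: atan2( sin Δλ' cos φ₁ , cos φ₂ sin φ₁ − sin φ₂ cos φ₁ cos Δλ' ) = 228.00°.
Final bearing = (228.00° + 180°) mod 360° = 48.00°.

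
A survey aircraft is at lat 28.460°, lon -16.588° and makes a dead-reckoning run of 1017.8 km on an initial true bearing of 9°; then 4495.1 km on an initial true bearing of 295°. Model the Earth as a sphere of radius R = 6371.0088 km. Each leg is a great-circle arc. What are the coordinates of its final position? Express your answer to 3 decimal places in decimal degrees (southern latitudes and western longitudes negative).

Apply the spherical direct solution leg by leg, carrying full precision between legs.
Leg 1: from (28.460°, -16.588°), δ = 1017.8/6371.0088 = 0.159755 rad, θ = 9° → φ = 37.489°, λ = -14.791°.
Leg 2: from (37.489°, -14.791°), δ = 4495.1/6371.0088 = 0.705555 rad, θ = 295° → φ = 42.903°, λ = -68.142°.

latitude 42.903°, longitude -68.142°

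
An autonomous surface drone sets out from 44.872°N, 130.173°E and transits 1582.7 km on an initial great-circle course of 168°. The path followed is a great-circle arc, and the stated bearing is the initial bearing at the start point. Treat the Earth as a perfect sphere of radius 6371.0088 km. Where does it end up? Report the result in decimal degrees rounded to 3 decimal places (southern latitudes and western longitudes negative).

Central angle δ = d/R = 0.248422 rad.
Start latitude φ₁ = 0.783164 rad; initial bearing θ = 2.932153 rad.
sin φ₂ = sin φ₁ cos δ + cos φ₁ sin δ cos θ = (0.705525)(0.969302) + (0.708685)(0.245875)(-0.978148) = 0.513427
φ₂ = asin(0.513427) = 0.539173 rad = 30.892°.
Δλ = atan2( sin θ sin δ cos φ₁ , cos δ − sin φ₁ sin φ₂ ) = atan2(0.036228, 0.607066) = 0.059607 rad = 3.415°.
Hence λ₂ = 130.173° + 3.415° = 133.588°.

latitude 30.892°, longitude 133.588°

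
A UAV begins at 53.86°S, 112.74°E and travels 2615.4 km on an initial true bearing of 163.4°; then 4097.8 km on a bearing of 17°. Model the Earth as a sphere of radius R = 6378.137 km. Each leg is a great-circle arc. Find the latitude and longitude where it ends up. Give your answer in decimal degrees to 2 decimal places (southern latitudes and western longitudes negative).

Apply the spherical direct solution leg by leg, carrying full precision between legs.
Leg 1: from (-53.86°, 112.74°), δ = 2615.4/6378.137 = 0.410057 rad, θ = 163.4° → φ = -75.00°, λ = 138.85°.
Leg 2: from (-75.00°, 138.85°), δ = 4097.8/6378.137 = 0.642476 rad, θ = 17° → φ = -38.69°, λ = 151.82°.

latitude -38.69°, longitude 151.82°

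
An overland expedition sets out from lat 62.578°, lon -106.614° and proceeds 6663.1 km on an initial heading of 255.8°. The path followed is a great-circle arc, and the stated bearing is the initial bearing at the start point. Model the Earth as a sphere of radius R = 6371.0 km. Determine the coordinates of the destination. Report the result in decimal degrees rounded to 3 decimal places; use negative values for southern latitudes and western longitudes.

latitude 20.310°, longitude -170.061°

The arc subtends δ = 6663.1/6371 = 1.045848 rad at the centre.
With φ₁ = 62.578° = 1.092192 rad and θ = 255.8° = 4.464552 rad:
sin φ₂ = sin φ₁ cos δ + cos φ₁ sin δ cos θ = (0.887639)(0.501168) + (0.460541)(0.865350)(-0.245307) = 0.347094
φ₂ = asin(0.347094) = 0.354471 rad = 20.310°.
Δλ = atan2( sin θ sin δ cos φ₁ , cos δ − sin φ₁ sin φ₂ ) = atan2(-0.386352, 0.193074) = -1.107360 rad = -63.447°.
λ₂ = λ₁ + Δλ = -170.061°.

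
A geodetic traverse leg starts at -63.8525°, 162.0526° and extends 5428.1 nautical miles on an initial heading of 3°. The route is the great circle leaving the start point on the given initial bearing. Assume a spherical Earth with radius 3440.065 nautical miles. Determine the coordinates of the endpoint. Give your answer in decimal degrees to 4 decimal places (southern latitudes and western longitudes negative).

δ = 5428.1/3440.065 = 1.577906 rad (90.4074°).
Start latitude φ₁ = -1.114436 rad; initial bearing θ = 0.052360 rad.
Applying the spherical law of cosines for sides, sin φ₂ = sin φ₁ cos δ + cos φ₁ sin δ cos θ = 0.446451, so φ₂ = 26.5162°.
For the longitude increment, Δλ = atan2( sin θ sin δ cos φ₁, cos δ − sin φ₁ sin φ₂ ) = atan2(0.023063, 0.393652) = 3.3530°.
λ₂ = λ₁ + Δλ = 165.4056°.

latitude 26.5162°, longitude 165.4056°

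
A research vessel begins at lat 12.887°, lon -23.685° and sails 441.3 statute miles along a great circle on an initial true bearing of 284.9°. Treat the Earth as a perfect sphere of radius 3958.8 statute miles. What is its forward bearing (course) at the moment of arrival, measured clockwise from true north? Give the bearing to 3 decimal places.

Central angle δ = d/R = 0.111473 rad.
With φ₁ = 12.887° = 0.224921 rad and θ = 284.9° = 4.972443 rad:
sin φ₂ = sin φ₁ cos δ + cos φ₁ sin δ cos θ = (0.223029)(0.993793) + (0.974812)(0.111242)(0.257133) = 0.249528
φ₂ = asin(0.249528) = 0.252193 rad = 14.450°.
Δλ = atan2( sin θ sin δ cos φ₁ , cos δ − sin φ₁ sin φ₂ ) = atan2(-0.104794, 0.938141) = -0.111243 rad = -6.374°.
Hence λ₂ = -23.685° + -6.374° = -30.059°.
The forward bearing on arrival equals the back-azimuth from the destination plus 180°.
Back-azimuth from P₂ (14.450°, -30.059°) to P₁ (12.887°, -23.685°), with Δλ' = λ₁ − λ₂ = 6.374°: atan2( sin Δλ' cos φ₁ , cos φ₂ sin φ₁ − sin φ₂ cos φ₁ cos Δλ' ) = 103.392°.
Final bearing = (103.392° + 180°) mod 360° = 283.392°.

final bearing 283.392°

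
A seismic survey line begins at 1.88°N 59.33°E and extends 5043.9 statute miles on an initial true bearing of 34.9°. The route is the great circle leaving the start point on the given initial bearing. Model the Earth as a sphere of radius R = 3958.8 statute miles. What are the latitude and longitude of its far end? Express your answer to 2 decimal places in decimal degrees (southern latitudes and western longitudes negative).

δ = 5043.9/3958.8 = 1.274098 rad (73.0005°).
Converting: φ₁ = 0.032812 rad, θ = 0.609120 rad.
Destination latitude: φ₂ = arcsin( sin φ₁ cos δ + cos φ₁ sin δ cos θ ) = arcsin(0.793486) = 52.51°.
For the longitude increment, Δλ = atan2( sin θ sin δ cos φ₁, cos δ − sin φ₁ sin φ₂ ) = atan2(0.546853, 0.266333) = 64.03°.
Hence λ₂ = 59.33° + 64.03° = 123.36°.

latitude 52.51°, longitude 123.36°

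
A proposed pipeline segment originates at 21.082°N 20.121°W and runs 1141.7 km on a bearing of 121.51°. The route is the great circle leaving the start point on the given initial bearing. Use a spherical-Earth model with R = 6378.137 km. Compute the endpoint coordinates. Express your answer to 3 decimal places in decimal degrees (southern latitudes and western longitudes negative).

Angular distance δ = d/R = 1141.7 / 6378.137 = 0.179002 rad.
With φ₁ = 21.082° = 0.367950 rad and θ = 121.51° = 2.120750 rad:
sin φ₂ = sin φ₁ cos δ + cos φ₁ sin δ cos θ = (0.359704)(0.984022) + (0.933067)(0.178048)(-0.522647) = 0.267129
φ₂ = asin(0.267129) = 0.270412 rad = 15.493°.
Δλ = atan2( sin θ sin δ cos φ₁ , cos δ − sin φ₁ sin φ₂ ) = atan2(0.141634, 0.887935) = 0.158177 rad = 9.063°.
λ₂ = -20.121° + 9.063° = -11.058°.

latitude 15.493°, longitude -11.058°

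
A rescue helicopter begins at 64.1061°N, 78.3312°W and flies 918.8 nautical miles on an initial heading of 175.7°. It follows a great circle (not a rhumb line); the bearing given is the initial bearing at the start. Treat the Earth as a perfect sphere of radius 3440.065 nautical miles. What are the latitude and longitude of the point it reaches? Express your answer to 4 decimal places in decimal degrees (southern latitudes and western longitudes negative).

latitude 48.8313°, longitude -76.6086°

Angular distance δ = d/R = 918.8 / 3440.065 = 0.267088 rad.
With φ₁ = 64.1061° = 1.118863 rad and θ = 175.7° = 3.066543 rad:
Destination latitude: φ₂ = arcsin( sin φ₁ cos δ + cos φ₁ sin δ cos θ ) = arcsin(0.752775) = 48.8313°.
Then Δλ = atan2(0.008642, 0.287344) = 0.030066 rad, from sin θ sin δ cos φ₁ over cos δ − sin φ₁ sin φ₂.
Hence λ₂ = -78.3312° + 1.7226° = -76.6086°.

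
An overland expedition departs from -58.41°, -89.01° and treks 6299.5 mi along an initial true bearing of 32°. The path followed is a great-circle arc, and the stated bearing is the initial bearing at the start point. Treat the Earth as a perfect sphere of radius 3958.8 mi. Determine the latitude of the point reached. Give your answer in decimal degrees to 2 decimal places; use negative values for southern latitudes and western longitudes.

latitude 27.49°

Central angle δ = d/R = 1.591265 rad.
Start latitude φ₁ = -1.019447 rad; initial bearing θ = 0.558505 rad.
Destination latitude: φ₂ = arcsin( sin φ₁ cos δ + cos φ₁ sin δ cos θ ) = arcsin(0.461581) = 27.49°.
For the longitude increment, Δλ = atan2( sin θ sin δ cos φ₁, cos δ − sin φ₁ sin φ₂ ) = atan2(0.277533, 0.372715) = 36.67°.
Hence λ₂ = -89.01° + 36.67° = -52.34°.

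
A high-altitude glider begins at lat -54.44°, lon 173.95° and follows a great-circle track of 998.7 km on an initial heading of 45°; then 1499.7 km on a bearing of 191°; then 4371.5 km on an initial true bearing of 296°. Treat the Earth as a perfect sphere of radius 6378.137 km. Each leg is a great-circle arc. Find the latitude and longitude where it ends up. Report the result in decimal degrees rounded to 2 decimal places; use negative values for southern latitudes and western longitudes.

Apply the spherical direct solution leg by leg, carrying full precision between legs.
Leg 1: from (-54.44°, 173.95°), δ = 998.7/6378.137 = 0.156582 rad, θ = 45° → φ = -47.68°, λ = -176.62°.
Leg 2: from (-47.68°, -176.62°), δ = 1499.7/6378.137 = 0.235131 rad, θ = 191° → φ = -60.81°, λ = 178.15°.
Leg 3: from (-60.81°, 178.15°), δ = 4371.5/6378.137 = 0.685388 rad, θ = 296° → φ = -32.72°, λ = 135.60°.

latitude -32.72°, longitude 135.60°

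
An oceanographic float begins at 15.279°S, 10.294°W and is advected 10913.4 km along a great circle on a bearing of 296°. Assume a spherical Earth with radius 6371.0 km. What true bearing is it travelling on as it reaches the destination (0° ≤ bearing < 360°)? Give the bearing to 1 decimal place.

final bearing 283.0°

Angular distance δ = d/R = 10913.4 / 6371 = 1.712981 rad.
Converting: φ₁ = -0.266669 rad, θ = 5.166175 rad.
Applying the spherical law of cosines for sides, sin φ₂ = sin φ₁ cos δ + cos φ₁ sin δ cos θ = 0.455951, so φ₂ = 27.126°.
Then Δλ = atan2(-0.858276, -0.021554) = -1.595904 rad, from sin θ sin δ cos φ₁ over cos δ − sin φ₁ sin φ₂.
λ₂ = λ₁ + Δλ = -101.733°.
The forward bearing on arrival equals the back-azimuth from the destination plus 180°.
Back-azimuth from P₂ (27.1°, -101.7°) to P₁ (-15.3°, -10.3°), with Δλ' = λ₁ − λ₂ = 91.4°: atan2( sin Δλ' cos φ₁ , cos φ₂ sin φ₁ − sin φ₂ cos φ₁ cos Δλ' ) = 103.0°.
Final bearing = (103.0° + 180°) mod 360° = 283.0°.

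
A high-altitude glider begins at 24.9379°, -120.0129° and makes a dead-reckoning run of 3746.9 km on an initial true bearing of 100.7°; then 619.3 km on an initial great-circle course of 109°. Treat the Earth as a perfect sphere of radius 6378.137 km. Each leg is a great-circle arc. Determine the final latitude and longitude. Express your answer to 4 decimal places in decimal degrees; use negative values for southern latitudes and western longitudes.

Apply the spherical direct solution leg by leg, carrying full precision between legs.
Leg 1: from (24.9379°, -120.0129°), δ = 3746.9/6378.137 = 0.587460 rad, θ = 100.7° → φ = 14.9299°, λ = -85.7050°.
Leg 2: from (14.9299°, -85.7050°), δ = 619.3/6378.137 = 0.097097 rad, θ = 109° → φ = 13.0574°, λ = -80.3057°.

latitude 13.0574°, longitude -80.3057°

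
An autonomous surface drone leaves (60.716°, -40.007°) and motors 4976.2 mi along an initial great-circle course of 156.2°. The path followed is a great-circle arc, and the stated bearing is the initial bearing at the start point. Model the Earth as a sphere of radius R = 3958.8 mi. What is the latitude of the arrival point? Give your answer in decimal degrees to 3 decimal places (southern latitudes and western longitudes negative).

δ = 4976.2/3958.8 = 1.256997 rad (72.0206°).
Converting: φ₁ = 1.059694 rad, θ = 2.726204 rad.
Destination latitude: φ₂ = arcsin( sin φ₁ cos δ + cos φ₁ sin δ cos θ ) = arcsin(-0.156460) = -9.001°.
Δλ = atan2( sin θ sin δ cos φ₁ , cos δ − sin φ₁ sin φ₂ ) = atan2(0.187751, 0.445140) = 0.399139 rad = 22.869°.
λ₂ = λ₁ + Δλ = -17.138°.

latitude -9.001°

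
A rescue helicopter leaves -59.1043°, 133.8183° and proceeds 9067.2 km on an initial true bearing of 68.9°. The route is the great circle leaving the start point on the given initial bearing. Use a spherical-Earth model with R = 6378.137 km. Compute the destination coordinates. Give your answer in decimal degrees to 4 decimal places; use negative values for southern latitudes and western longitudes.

latitude 3.1672°, longitude -158.6634°

Angular distance δ = d/R = 9067.2 / 6378.137 = 1.421606 rad.
Converting: φ₁ = -1.031565 rad, θ = 1.202532 rad.
Destination latitude: φ₂ = arcsin( sin φ₁ cos δ + cos φ₁ sin δ cos θ ) = arcsin(0.055251) = 3.1672°.
Δλ = atan2( sin θ sin δ cos φ₁ , cos δ − sin φ₁ sin φ₂ ) = atan2(0.473729, 0.196048) = 1.178416 rad = 67.5183°.
λ₂ = 133.8183° + 67.5183° = 201.3366°, normalized to (−180°, 180°] → -158.6634°.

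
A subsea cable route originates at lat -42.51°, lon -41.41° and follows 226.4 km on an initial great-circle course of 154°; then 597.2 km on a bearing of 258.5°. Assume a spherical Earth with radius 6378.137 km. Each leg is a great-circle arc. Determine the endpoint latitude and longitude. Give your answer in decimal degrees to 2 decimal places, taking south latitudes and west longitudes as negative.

latitude -45.16°, longitude -47.63°

Apply the spherical direct solution leg by leg, carrying full precision between legs.
Leg 1: from (-42.51°, -41.41°), δ = 226.4/6378.137 = 0.035496 rad, θ = 154° → φ = -44.33°, λ = -40.16°.
Leg 2: from (-44.33°, -40.16°), δ = 597.2/6378.137 = 0.093632 rad, θ = 258.5° → φ = -45.16°, λ = -47.63°.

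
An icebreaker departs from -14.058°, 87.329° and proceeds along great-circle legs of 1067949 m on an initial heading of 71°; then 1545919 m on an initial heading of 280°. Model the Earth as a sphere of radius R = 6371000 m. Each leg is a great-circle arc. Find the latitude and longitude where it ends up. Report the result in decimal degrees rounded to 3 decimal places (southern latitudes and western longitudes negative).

Apply the spherical direct solution leg by leg, carrying full precision between legs.
Leg 1: from (-14.058°, 87.329°), δ = 1067949/6371000 = 0.167627 rad, θ = 71° → φ = -10.767°, λ = 96.570°.
Leg 2: from (-10.767°, 96.570°), δ = 1545919/6371000 = 0.242649 rad, θ = 280° → φ = -8.068°, λ = 82.743°.

latitude -8.068°, longitude 82.743°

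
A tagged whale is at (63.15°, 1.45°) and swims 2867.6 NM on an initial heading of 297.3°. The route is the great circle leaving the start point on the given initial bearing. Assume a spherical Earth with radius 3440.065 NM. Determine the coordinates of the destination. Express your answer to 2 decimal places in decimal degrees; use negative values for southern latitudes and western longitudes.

latitude 48.86°, longitude -88.49°

δ = 2867.6/3440.065 = 0.833589 rad (47.7611°).
With φ₁ = 63.15° = 1.102175 rad and θ = 297.3° = 5.188864 rad:
Applying the spherical law of cosines for sides, sin φ₂ = sin φ₁ cos δ + cos φ₁ sin δ cos θ = 0.753117, so φ₂ = 48.86°.
Δλ = atan2( sin θ sin δ cos φ₁ , cos δ − sin φ₁ sin φ₂ ) = atan2(-0.297139, 0.000298) = -1.569792 rad = -89.94°.
Hence λ₂ = 1.45° + -89.94° = -88.49°.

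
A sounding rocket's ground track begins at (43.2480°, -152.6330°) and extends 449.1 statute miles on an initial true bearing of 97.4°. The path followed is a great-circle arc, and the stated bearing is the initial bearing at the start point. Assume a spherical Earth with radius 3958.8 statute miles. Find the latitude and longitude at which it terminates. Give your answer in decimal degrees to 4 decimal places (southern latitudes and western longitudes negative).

δ = 449.1/3958.8 = 0.113443 rad (6.4998°).
Converting: φ₁ = 0.754820 rad, θ = 1.699951 rad.
Applying the spherical law of cosines for sides, sin φ₂ = sin φ₁ cos δ + cos φ₁ sin δ cos θ = 0.670134, so φ₂ = 42.0774°.
Δλ = atan2( sin θ sin δ cos φ₁ , cos δ − sin φ₁ sin φ₂ ) = atan2(0.081768, 0.534425) = 0.151824 rad = 8.6989°.
λ₂ = λ₁ + Δλ = -143.9341°.

latitude 42.0774°, longitude -143.9341°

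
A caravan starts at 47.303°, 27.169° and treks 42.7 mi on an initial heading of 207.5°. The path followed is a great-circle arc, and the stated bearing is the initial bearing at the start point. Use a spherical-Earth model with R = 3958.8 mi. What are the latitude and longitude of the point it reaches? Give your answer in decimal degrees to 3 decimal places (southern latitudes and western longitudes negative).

latitude 46.754°, longitude 26.753°

The arc subtends δ = 42.7/3958.8 = 0.010786 rad at the centre.
Start latitude φ₁ = 0.825593 rad; initial bearing θ = 3.621558 rad.
Destination latitude: φ₂ = arcsin( sin φ₁ cos δ + cos φ₁ sin δ cos θ ) = arcsin(0.728420) = 46.754°.
Then Δλ = atan2(-0.003377, 0.464590) = -0.007269 rad, from sin θ sin δ cos φ₁ over cos δ − sin φ₁ sin φ₂.
Hence λ₂ = 27.169° + -0.416° = 26.753°.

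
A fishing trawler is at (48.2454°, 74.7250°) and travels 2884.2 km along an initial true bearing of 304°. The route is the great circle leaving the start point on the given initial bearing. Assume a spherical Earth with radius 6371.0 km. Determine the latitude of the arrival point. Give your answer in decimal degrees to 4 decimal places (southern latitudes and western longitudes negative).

Central angle δ = d/R = 0.452708 rad.
Start latitude φ₁ = 0.842041 rad; initial bearing θ = 5.305801 rad.
Destination latitude: φ₂ = arcsin( sin φ₁ cos δ + cos φ₁ sin δ cos θ ) = arcsin(0.833740) = 56.4849°.
Then Δλ = atan2(-0.241486, 0.277293) = -0.716485 rad, from sin θ sin δ cos φ₁ over cos δ − sin φ₁ sin φ₂.
λ₂ = 74.7250° + -41.0516° = 33.6734°.

latitude 56.4849°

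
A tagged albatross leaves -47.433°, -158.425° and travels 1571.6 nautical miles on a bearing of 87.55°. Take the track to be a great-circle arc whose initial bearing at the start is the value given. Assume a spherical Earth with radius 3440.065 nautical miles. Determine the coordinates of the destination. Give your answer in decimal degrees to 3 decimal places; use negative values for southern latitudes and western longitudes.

latitude -40.406°, longitude -123.060°

δ = 1571.6/3440.065 = 0.456852 rad (26.1757°).
Converting: φ₁ = -0.827862 rad, θ = 1.528036 rad.
Destination latitude: φ₂ = arcsin( sin φ₁ cos δ + cos φ₁ sin δ cos θ ) = arcsin(-0.648201) = -40.406°.
For the longitude increment, Δλ = atan2( sin θ sin δ cos φ₁, cos δ − sin φ₁ sin φ₂ ) = atan2(0.298127, 0.420054) = 35.365°.
λ₂ = -158.425° + 35.365° = -123.060°.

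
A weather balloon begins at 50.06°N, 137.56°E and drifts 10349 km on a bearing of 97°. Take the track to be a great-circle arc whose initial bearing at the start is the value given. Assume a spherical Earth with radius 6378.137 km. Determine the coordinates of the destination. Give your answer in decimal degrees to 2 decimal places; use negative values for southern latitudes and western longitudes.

The arc subtends δ = 10349/6378.137 = 1.622574 rad at the centre.
Converting: φ₁ = 0.873712 rad, θ = 1.692969 rad.
Destination latitude: φ₂ = arcsin( sin φ₁ cos δ + cos φ₁ sin δ cos θ ) = arcsin(-0.117815) = -6.77°.
Δλ = atan2( sin θ sin δ cos φ₁ , cos δ − sin φ₁ sin φ₂ ) = atan2(0.636346, 0.038576) = 1.510250 rad = 86.53°.
λ₂ = 137.56° + 86.53° = 224.09°, normalized to (−180°, 180°] → -135.91°.

latitude -6.77°, longitude -135.91°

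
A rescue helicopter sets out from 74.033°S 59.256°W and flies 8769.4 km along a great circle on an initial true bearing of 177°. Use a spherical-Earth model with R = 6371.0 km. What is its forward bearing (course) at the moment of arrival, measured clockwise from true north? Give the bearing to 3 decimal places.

The arc subtends δ = 8769.4/6371 = 1.376456 rad at the centre.
Converting: φ₁ = -1.292120 rad, θ = 3.089233 rad.
Applying the spherical law of cosines for sides, sin φ₂ = sin φ₁ cos δ + cos φ₁ sin δ cos θ = -0.455204, so φ₂ = -27.078°.
Then Δλ = atan2(0.014126, -0.244523) = 3.083888 rad, from sin θ sin δ cos φ₁ over cos δ − sin φ₁ sin φ₂.
λ₂ = -59.256° + 176.694° = 117.438°.
The forward bearing on arrival equals the back-azimuth from the destination plus 180°.
Back-azimuth from P₂ (-27.078°, 117.438°) to P₁ (-74.033°, -59.256°), with Δλ' = λ₁ − λ₂ = -176.694°: atan2( sin Δλ' cos φ₁ , cos φ₂ sin φ₁ − sin φ₂ cos φ₁ cos Δλ' ) = 180.926°.
Final bearing = (180.926° + 180°) mod 360° = 0.926°.

final bearing 0.926°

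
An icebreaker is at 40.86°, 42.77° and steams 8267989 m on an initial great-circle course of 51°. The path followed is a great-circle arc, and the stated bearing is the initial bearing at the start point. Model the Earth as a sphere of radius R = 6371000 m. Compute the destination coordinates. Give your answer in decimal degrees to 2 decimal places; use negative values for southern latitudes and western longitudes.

Angular distance δ = d/R = 8267989 / 6371000 = 1.297754 rad.
With φ₁ = 40.86° = 0.713142 rad and θ = 51° = 0.890118 rad:
Destination latitude: φ₂ = arcsin( sin φ₁ cos δ + cos φ₁ sin δ cos θ ) = arcsin(0.634746) = 39.40°.
For the longitude increment, Δλ = atan2( sin θ sin δ cos φ₁, cos δ − sin φ₁ sin φ₂ ) = atan2(0.565990, -0.145597) = 104.43°.
Hence λ₂ = 42.77° + 104.43° = 147.20°.

latitude 39.40°, longitude 147.20°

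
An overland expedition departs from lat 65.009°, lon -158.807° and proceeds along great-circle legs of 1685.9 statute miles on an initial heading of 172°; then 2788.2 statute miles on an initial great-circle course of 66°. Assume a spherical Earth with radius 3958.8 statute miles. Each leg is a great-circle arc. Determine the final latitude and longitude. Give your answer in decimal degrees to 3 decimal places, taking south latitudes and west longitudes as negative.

Apply the spherical direct solution leg by leg, carrying full precision between legs.
Leg 1: from (65.009°, -158.807°), δ = 1685.9/3958.8 = 0.425861 rad, θ = 172° → φ = 40.737°, λ = -154.455°.
Leg 2: from (40.737°, -154.455°), δ = 2788.2/3958.8 = 0.704304 rad, θ = 66° → φ = 44.176°, λ = -98.890°.

latitude 44.176°, longitude -98.890°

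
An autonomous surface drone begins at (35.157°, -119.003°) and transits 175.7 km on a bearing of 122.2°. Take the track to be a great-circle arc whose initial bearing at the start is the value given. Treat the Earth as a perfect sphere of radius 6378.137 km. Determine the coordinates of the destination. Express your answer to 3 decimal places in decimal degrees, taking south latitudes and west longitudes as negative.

The arc subtends δ = 175.7/6378.137 = 0.027547 rad at the centre.
With φ₁ = 35.157° = 0.613605 rad and θ = 122.2° = 2.132792 rad:
Destination latitude: φ₂ = arcsin( sin φ₁ cos δ + cos φ₁ sin δ cos θ ) = arcsin(0.563601) = 34.305°.
Then Δλ = atan2(0.019056, 0.675089) = 0.028219 rad, from sin θ sin δ cos φ₁ over cos δ − sin φ₁ sin φ₂.
λ₂ = -119.003° + 1.617° = -117.386°.

latitude 34.305°, longitude -117.386°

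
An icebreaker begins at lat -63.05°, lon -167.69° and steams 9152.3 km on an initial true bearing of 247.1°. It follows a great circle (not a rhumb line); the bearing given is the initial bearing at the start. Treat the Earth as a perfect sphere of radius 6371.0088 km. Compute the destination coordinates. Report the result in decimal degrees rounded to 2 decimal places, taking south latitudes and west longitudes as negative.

latitude -17.10°, longitude 85.08°

δ = 9152.3/6371.0088 = 1.436554 rad (82.3085°).
Start latitude φ₁ = -1.100430 rad; initial bearing θ = 4.312709 rad.
sin φ₂ = sin φ₁ cos δ + cos φ₁ sin δ cos θ = (-0.891402)(0.133839) + (0.453213)(0.991003)(-0.389124) = -0.294074
φ₂ = asin(-0.294074) = -0.298486 rad = -17.10°.
Then Δλ = atan2(-0.413737, -0.128299) = -1.871491 rad, from sin θ sin δ cos φ₁ over cos δ − sin φ₁ sin φ₂.
λ₂ = -167.69° + -107.23° = -274.92°, normalized to (−180°, 180°] → 85.08°.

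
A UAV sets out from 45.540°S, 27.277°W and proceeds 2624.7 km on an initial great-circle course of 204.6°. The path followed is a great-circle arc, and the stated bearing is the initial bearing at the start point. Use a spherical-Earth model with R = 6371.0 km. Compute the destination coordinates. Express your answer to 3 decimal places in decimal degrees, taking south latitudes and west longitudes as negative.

δ = 2624.7/6371 = 0.411976 rad (23.6045°).
Start latitude φ₁ = -0.794823 rad; initial bearing θ = 3.570944 rad.
Applying the spherical law of cosines for sides, sin φ₂ = sin φ₁ cos δ + cos φ₁ sin δ cos θ = -0.909026, so φ₂ = -65.371°.
Δλ = atan2( sin θ sin δ cos φ₁ , cos δ − sin φ₁ sin φ₂ ) = atan2(-0.116750, 0.267524) = -0.411495 rad = -23.577°.
Hence λ₂ = -27.277° + -23.577° = -50.854°.

latitude -65.371°, longitude -50.854°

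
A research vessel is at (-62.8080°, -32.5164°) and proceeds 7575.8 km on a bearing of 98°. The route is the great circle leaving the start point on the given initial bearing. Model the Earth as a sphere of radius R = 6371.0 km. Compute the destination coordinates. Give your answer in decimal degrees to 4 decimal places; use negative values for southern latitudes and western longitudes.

latitude -22.9759°, longitude 54.0379°

δ = 7575.8/6371 = 1.189107 rad (68.1308°).
Start latitude φ₁ = -1.096206 rad; initial bearing θ = 1.710423 rad.
Applying the spherical law of cosines for sides, sin φ₂ = sin φ₁ cos δ + cos φ₁ sin δ cos θ = -0.390343, so φ₂ = -22.9759°.
Then Δλ = atan2(0.419961, 0.025286) = 1.510658 rad, from sin θ sin δ cos φ₁ over cos δ − sin φ₁ sin φ₂.
λ₂ = λ₁ + Δλ = 54.0379°.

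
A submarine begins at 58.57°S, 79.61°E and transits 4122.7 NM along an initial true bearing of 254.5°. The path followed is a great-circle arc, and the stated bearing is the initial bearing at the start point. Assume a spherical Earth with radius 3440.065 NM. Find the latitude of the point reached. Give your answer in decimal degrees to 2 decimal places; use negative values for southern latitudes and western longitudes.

latitude -26.12°

Central angle δ = d/R = 1.198437 rad.
Converting: φ₁ = -1.022239 rad, θ = 4.441863 rad.
Applying the spherical law of cosines for sides, sin φ₂ = sin φ₁ cos δ + cos φ₁ sin δ cos θ = -0.440238, so φ₂ = -26.12°.
Then Δλ = atan2(-0.468056, -0.011831) = -1.596068 rad, from sin θ sin δ cos φ₁ over cos δ − sin φ₁ sin φ₂.
λ₂ = 79.61° + -91.45° = -11.84°.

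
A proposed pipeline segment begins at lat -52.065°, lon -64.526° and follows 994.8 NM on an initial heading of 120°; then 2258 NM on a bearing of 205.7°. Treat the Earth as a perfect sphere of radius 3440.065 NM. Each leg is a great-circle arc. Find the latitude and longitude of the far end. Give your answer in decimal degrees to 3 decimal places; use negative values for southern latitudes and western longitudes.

latitude -74.489°, longitude -135.425°

Apply the spherical direct solution leg by leg, carrying full precision between legs.
Leg 1: from (-52.065°, -64.526°), δ = 994.8/3440.065 = 0.289181 rad, θ = 120° → φ = -57.524°, λ = -37.143°.
Leg 2: from (-57.524°, -37.143°), δ = 2258/3440.065 = 0.656383 rad, θ = 205.7° → φ = -74.489°, λ = -135.425°.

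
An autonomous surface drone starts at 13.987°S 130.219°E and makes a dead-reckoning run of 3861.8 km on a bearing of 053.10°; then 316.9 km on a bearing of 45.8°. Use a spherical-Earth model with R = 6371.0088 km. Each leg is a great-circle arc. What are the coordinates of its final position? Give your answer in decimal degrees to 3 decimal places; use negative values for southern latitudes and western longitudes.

latitude 9.641°, longitude 159.658°

Apply the spherical direct solution leg by leg, carrying full precision between legs.
Leg 1: from (-13.987°, 130.219°), δ = 3861.8/6371.0088 = 0.606152 rad, θ = 53.1° → φ = 7.659°, λ = 157.586°.
Leg 2: from (7.659°, 157.586°), δ = 316.9/6371.0088 = 0.049741 rad, θ = 45.8° → φ = 9.641°, λ = 159.658°.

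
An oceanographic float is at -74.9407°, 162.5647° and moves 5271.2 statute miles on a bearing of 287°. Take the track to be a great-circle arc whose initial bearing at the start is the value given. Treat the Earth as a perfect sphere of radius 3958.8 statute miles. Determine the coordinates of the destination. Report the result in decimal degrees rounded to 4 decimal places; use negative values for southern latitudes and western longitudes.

latitude -8.9206°, longitude 92.4402°

δ = 5271.2/3958.8 = 1.331515 rad (76.2902°).
With φ₁ = -74.9407° = -1.307962 rad and θ = 287° = 5.009095 rad:
Applying the spherical law of cosines for sides, sin φ₂ = sin φ₁ cos δ + cos φ₁ sin δ cos θ = -0.155066, so φ₂ = -8.9206°.
Δλ = atan2( sin θ sin δ cos φ₁ , cos δ − sin φ₁ sin φ₂ ) = atan2(-0.241387, 0.087264) = -1.223903 rad = -70.1245°.
Hence λ₂ = 162.5647° + -70.1245° = 92.4402°.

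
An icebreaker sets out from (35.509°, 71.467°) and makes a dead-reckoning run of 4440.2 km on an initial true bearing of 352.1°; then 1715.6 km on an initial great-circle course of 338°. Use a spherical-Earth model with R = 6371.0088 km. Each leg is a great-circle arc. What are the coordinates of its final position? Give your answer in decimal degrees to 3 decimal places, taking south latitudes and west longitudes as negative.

Apply the spherical direct solution leg by leg, carrying full precision between legs.
Leg 1: from (35.509°, 71.467°), δ = 4440.2/6371.0088 = 0.696938 rad, θ = 352.1° → φ = 74.350°, λ = 52.378°.
Leg 2: from (74.350°, 52.378°), δ = 1715.6/6371.0088 = 0.269282 rad, θ = 338° → φ = 84.136°, λ = -24.894°.

latitude 84.136°, longitude -24.894°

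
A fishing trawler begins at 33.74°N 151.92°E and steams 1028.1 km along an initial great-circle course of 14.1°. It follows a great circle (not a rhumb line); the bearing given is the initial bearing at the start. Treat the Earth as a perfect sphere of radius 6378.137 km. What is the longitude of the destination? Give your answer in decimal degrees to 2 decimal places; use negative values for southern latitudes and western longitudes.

δ = 1028.1/6378.137 = 0.161191 rad (9.2356°).
With φ₁ = 33.74° = 0.588874 rad and θ = 14.1° = 0.246091 rad:
sin φ₂ = sin φ₁ cos δ + cos φ₁ sin δ cos θ = (0.555425)(0.987037) + (0.831567)(0.160494)(0.969872) = 0.677666
φ₂ = asin(0.677666) = 0.744584 rad = 42.66°.
Δλ = atan2( sin θ sin δ cos φ₁ , cos δ − sin φ₁ sin φ₂ ) = atan2(0.032513, 0.610644) = 0.053194 rad = 3.05°.
λ₂ = λ₁ + Δλ = 154.97°.

longitude 154.97°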